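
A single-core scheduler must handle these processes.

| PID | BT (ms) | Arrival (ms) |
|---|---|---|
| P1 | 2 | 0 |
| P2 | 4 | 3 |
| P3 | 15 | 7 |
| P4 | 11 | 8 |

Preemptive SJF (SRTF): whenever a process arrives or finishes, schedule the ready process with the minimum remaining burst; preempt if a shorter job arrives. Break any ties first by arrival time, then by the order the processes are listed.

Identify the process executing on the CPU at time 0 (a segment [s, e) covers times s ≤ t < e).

Schedule: | P1 0-2 | idle 2-3 | P2 3-7 | P3 7-8 | P4 8-19 | P3 19-33 |
Completion: P1=2  P2=7  P3=33  P4=19
Turnaround (C−A): P1=2  P2=4  P3=26  P4=11

P1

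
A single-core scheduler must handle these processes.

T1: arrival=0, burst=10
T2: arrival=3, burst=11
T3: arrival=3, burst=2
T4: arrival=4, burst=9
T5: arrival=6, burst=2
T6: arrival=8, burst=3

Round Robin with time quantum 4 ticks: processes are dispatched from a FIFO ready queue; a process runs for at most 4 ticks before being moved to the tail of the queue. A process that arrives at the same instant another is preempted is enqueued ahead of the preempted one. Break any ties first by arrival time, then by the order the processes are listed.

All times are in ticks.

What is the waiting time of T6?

12

Timeline: | T1 0-4 | T2 4-8 | T3 8-10 | T4 10-14 | T1 14-18 | T5 18-20 | T6 20-23 | T2 23-27 | T4 27-31 | T1 31-33 | T2 33-36 | T4 36-37 |
Completion: T1=33  T2=36  T3=10  T4=37  T5=20  T6=23
Turnaround (C−A): T1=33  T2=33  T3=7  T4=33  T5=14  T6=15
Waiting(T6) = turnaround − burst = 15 − 3 = 12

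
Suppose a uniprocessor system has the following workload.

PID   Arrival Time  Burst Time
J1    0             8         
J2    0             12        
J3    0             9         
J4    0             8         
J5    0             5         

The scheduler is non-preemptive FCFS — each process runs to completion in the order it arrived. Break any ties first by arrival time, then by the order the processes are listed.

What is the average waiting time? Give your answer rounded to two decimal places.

18.80

Timeline: | J1 0-8 | J2 8-20 | J3 20-29 | J4 29-37 | J5 37-42 |
Completion: J1=8  J2=20  J3=29  J4=37  J5=42
Turnaround (C−A): J1=8  J2=20  J3=29  J4=37  J5=42
Waiting times: J1=0, J2=8, J3=20, J4=29, J5=37
Average waiting = (0+8+20+29+37) / 5 = 94/5 = 18.80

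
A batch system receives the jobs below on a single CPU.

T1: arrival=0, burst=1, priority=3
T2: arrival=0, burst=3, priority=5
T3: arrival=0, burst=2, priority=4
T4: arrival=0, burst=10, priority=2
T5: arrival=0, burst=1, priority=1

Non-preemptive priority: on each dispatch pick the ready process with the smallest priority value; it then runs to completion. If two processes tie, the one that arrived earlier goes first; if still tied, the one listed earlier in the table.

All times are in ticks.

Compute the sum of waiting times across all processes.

Timeline: | T5 0-1 | T4 1-11 | T1 11-12 | T3 12-14 | T2 14-17 |
Completion: T1=12  T2=17  T3=14  T4=11  T5=1
Waiting = turnaround − burst: T1=11, T2=14, T3=12, T4=1, T5=0
Total waiting = 11 + 14 + 12 + 1 + 0 = 38

38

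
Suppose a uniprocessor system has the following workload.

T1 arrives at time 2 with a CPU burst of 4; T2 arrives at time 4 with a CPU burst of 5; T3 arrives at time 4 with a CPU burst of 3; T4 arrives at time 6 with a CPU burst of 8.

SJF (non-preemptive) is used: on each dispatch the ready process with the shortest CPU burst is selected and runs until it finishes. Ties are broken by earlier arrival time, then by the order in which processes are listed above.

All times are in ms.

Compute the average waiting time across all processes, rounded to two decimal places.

3.75

Timeline: | idle 0-2 | T1 2-6 | T3 6-9 | T2 9-14 | T4 14-22 |
Completion: T1=6  T2=14  T3=9  T4=22
Turnaround (C−A): T1=4  T2=10  T3=5  T4=16
Waiting times: T1=0, T2=5, T3=2, T4=8
Average waiting = (0+5+2+8) / 4 = 15/4 = 3.75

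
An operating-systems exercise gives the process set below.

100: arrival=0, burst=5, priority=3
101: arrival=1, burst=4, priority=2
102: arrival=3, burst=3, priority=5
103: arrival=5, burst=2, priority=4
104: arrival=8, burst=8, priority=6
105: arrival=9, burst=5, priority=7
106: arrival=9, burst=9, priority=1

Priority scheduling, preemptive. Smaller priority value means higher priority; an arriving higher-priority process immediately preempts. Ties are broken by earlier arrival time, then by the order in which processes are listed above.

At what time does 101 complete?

Timeline: | 100 0-1 | 101 1-5 | 100 5-9 | 106 9-18 | 103 18-20 | 102 20-23 | 104 23-31 | 105 31-36 |
Completion: 100=9  101=5  102=23  103=20  104=31  105=36  106=18

5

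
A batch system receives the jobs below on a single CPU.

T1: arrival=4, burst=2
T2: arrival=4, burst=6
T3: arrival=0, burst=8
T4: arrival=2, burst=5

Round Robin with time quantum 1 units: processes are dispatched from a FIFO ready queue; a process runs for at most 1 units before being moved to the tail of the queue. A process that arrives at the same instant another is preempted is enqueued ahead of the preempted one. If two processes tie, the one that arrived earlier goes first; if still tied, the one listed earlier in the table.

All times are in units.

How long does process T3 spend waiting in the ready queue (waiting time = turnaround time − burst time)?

Schedule: | T3 0-2 | T4 2-3 | T3 3-4 | T4 4-5 | T1 5-6 | T2 6-7 | T3 7-8 | T4 8-9 | T1 9-10 | T2 10-11 | T3 11-12 | T4 12-13 | T2 13-14 | T3 14-15 | T4 15-16 | T2 16-17 | T3 17-18 | T2 18-19 | T3 19-20 | T2 20-21 |
Completion: T1=10  T2=21  T3=20  T4=16
Turnaround (C−A): T1=6  T2=17  T3=20  T4=14
Waiting(T3) = turnaround − burst = 20 − 8 = 12

12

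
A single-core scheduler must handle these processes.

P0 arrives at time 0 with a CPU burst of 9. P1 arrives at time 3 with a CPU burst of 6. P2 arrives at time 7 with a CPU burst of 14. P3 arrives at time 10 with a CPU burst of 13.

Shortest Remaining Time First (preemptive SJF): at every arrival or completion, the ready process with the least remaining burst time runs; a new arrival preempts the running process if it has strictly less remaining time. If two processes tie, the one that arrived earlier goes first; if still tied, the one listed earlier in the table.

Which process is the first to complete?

P0

Timeline: | P0 0-9 | P1 9-15 | P3 15-28 | P2 28-42 |
Completion: P0=9  P1=15  P2=42  P3=28
Turnaround (C−A): P0=9  P1=12  P2=35  P3=18
Finish order: P0 → P1 → P3 → P2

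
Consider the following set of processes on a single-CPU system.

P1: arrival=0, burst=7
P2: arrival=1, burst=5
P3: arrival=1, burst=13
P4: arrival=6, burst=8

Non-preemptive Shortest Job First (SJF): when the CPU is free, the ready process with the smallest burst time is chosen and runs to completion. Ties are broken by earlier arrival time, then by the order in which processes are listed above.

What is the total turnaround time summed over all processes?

Timeline: | P1 0-7 | P2 7-12 | P4 12-20 | P3 20-33 |
Completion: P1=7  P2=12  P3=33  P4=20
Turnaround (C−A): P1=7  P2=11  P3=32  P4=14
Turnaround = completion − arrival: P1=7, P2=11, P3=32, P4=14
Total turnaround = 7 + 11 + 32 + 14 = 64

64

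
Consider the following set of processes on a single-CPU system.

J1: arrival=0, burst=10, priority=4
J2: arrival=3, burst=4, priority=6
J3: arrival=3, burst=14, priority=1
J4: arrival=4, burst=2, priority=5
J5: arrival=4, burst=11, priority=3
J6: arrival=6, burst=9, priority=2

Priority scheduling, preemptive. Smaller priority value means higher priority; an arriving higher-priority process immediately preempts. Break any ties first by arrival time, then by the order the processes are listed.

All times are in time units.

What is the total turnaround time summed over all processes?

Schedule: | J1 0-3 | J3 3-17 | J6 17-26 | J5 26-37 | J1 37-44 | J4 44-46 | J2 46-50 |
Completion: J1=44  J2=50  J3=17  J4=46  J5=37  J6=26
Turnaround = completion − arrival: J1=44, J2=47, J3=14, J4=42, J5=33, J6=20
Total turnaround = 44 + 47 + 14 + 42 + 33 + 20 = 200

200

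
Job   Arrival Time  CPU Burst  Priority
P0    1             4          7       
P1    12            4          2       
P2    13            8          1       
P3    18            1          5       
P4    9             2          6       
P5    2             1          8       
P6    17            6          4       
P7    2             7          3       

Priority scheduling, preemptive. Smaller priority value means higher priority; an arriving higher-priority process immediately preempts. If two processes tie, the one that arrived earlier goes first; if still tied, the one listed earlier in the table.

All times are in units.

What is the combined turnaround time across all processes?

119

Gantt: | idle 0-1 | P0 1-2 | P7 2-9 | P4 9-11 | P0 11-12 | P1 12-13 | P2 13-21 | P1 21-24 | P6 24-30 | P3 30-31 | P0 31-33 | P5 33-34 |
Completion: P0=33  P1=24  P2=21  P3=31  P4=11  P5=34  P6=30  P7=9
Turnaround = completion − arrival: P0=32, P1=12, P2=8, P3=13, P4=2, P5=32, P6=13, P7=7
Total turnaround = 32 + 12 + 8 + 13 + 2 + 32 + 13 + 7 = 119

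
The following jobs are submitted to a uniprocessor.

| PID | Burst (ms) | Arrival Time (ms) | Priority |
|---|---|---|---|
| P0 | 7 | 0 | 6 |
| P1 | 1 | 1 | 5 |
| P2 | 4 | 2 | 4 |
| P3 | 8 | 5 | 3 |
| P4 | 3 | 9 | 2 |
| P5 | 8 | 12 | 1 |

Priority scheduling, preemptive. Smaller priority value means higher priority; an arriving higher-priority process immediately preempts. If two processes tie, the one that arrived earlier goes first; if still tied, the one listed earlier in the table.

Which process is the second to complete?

P4

Gantt: | P0 0-1 | P1 1-2 | P2 2-5 | P3 5-9 | P4 9-12 | P5 12-20 | P3 20-24 | P2 24-25 | P0 25-31 |
Completion: P0=31  P1=2  P2=25  P3=24  P4=12  P5=20
Turnaround (C−A): P0=31  P1=1  P2=23  P3=19  P4=3  P5=8
Finish order: P1 → P4 → P5 → P3 → P2 → P0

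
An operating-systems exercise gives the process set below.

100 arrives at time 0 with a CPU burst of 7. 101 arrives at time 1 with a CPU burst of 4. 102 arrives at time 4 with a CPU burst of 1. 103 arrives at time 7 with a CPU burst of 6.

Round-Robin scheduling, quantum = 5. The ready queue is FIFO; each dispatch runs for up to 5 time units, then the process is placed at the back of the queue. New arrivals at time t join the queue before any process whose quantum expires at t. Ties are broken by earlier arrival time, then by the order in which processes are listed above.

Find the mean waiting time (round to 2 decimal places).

Timeline: | 100 0-5 | 101 5-9 | 102 9-10 | 100 10-12 | 103 12-18 |
Completion: 100=12  101=9  102=10  103=18
Waiting times: 100=5, 101=4, 102=5, 103=5
Average waiting = (5+4+5+5) / 4 = 19/4 = 4.75

4.75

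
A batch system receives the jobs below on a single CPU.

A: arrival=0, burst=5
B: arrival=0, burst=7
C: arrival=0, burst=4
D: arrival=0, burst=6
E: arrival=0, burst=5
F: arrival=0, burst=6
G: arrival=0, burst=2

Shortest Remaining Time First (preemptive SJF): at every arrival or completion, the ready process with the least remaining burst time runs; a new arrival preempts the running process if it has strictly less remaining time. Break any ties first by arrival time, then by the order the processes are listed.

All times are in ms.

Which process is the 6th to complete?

F

Gantt: | G 0-2 | C 2-6 | A 6-11 | E 11-16 | D 16-22 | F 22-28 | B 28-35 |
Completion: A=11  B=35  C=6  D=22  E=16  F=28  G=2
Turnaround (C−A): A=11  B=35  C=6  D=22  E=16  F=28  G=2
Finish order: G → C → A → E → D → F → B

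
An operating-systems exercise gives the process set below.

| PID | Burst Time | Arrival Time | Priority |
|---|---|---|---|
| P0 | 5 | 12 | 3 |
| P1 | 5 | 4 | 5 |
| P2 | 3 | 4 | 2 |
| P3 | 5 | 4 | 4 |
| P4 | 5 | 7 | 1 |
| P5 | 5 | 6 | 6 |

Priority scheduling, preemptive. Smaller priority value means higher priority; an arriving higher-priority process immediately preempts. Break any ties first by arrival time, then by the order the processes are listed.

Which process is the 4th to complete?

P3

Gantt: | idle 0-4 | P2 4-7 | P4 7-12 | P0 12-17 | P3 17-22 | P1 22-27 | P5 27-32 |
Completion: P0=17  P1=27  P2=7  P3=22  P4=12  P5=32
Finish order: P2 → P4 → P0 → P3 → P1 → P5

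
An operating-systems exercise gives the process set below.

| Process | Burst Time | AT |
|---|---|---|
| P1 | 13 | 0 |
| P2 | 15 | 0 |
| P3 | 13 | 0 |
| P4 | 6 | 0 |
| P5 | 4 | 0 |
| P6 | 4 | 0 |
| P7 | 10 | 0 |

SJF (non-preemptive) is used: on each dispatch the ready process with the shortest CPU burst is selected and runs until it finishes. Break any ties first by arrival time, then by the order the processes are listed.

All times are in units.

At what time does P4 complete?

Gantt: | P5 0-4 | P6 4-8 | P4 8-14 | P7 14-24 | P1 24-37 | P3 37-50 | P2 50-65 |
Completion: P1=37  P2=65  P3=50  P4=14  P5=4  P6=8  P7=24

14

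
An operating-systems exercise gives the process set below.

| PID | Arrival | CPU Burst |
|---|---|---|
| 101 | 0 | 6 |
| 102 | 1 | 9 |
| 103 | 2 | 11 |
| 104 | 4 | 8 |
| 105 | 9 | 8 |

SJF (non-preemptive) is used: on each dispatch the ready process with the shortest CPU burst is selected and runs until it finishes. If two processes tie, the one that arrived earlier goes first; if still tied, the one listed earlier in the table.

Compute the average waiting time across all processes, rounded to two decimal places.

11.40

Timeline: | 101 0-6 | 104 6-14 | 105 14-22 | 102 22-31 | 103 31-42 |
Completion: 101=6  102=31  103=42  104=14  105=22
Waiting times: 101=0, 102=21, 103=29, 104=2, 105=5
Average waiting = (0+21+29+2+5) / 5 = 57/5 = 11.40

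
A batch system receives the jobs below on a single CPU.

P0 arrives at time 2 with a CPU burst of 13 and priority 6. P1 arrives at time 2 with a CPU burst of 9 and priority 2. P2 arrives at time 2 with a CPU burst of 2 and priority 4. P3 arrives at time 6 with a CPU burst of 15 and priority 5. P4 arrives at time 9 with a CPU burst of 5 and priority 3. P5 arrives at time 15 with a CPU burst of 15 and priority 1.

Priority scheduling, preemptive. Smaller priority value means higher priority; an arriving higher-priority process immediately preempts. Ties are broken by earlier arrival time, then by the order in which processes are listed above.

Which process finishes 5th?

P3

Schedule: | idle 0-2 | P1 2-11 | P4 11-15 | P5 15-30 | P4 30-31 | P2 31-33 | P3 33-48 | P0 48-61 |
Completion: P0=61  P1=11  P2=33  P3=48  P4=31  P5=30
Turnaround (C−A): P0=59  P1=9  P2=31  P3=42  P4=22  P5=15
Finish order: P1 → P5 → P4 → P2 → P3 → P0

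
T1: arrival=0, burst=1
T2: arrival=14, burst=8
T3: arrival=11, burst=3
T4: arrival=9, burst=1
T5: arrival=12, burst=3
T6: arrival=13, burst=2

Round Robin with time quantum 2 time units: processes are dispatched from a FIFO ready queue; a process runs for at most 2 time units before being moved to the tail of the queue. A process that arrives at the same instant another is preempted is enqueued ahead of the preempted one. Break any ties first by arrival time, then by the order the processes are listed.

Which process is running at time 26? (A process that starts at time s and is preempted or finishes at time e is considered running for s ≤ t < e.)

T2

Timeline: | T1 0-1 | idle 1-9 | T4 9-10 | idle 10-11 | T3 11-13 | T5 13-15 | T6 15-17 | T3 17-18 | T2 18-20 | T5 20-21 | T2 21-27 |
Completion: T1=1  T2=27  T3=18  T4=10  T5=21  T6=17
Turnaround (C−A): T1=1  T2=13  T3=7  T4=1  T5=9  T6=4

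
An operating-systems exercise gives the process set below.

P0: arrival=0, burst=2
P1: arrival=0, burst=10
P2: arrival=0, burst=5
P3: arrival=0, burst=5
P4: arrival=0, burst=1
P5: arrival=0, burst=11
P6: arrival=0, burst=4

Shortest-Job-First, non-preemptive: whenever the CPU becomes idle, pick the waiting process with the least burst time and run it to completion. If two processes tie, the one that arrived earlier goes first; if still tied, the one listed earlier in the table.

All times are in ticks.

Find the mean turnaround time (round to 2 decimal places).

15.00

Gantt: | P4 0-1 | P0 1-3 | P6 3-7 | P2 7-12 | P3 12-17 | P1 17-27 | P5 27-38 |
Completion: P0=3  P1=27  P2=12  P3=17  P4=1  P5=38  P6=7
Turnaround (C−A): P0=3  P1=27  P2=12  P3=17  P4=1  P5=38  P6=7
Turnaround times: P0=3, P1=27, P2=12, P3=17, P4=1, P5=38, P6=7
Average turnaround = (3+27+12+17+1+38+7) / 7 = 105/7 = 15.00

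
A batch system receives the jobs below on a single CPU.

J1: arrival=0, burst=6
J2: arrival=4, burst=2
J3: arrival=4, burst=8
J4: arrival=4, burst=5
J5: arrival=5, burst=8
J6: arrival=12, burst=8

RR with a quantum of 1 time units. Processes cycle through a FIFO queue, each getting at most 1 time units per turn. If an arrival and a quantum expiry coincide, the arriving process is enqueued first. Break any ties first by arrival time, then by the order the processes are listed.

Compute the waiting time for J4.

Gantt: | J1 0-4 | J2 4-5 | J3 5-6 | J4 6-7 | J1 7-8 | J5 8-9 | J2 9-10 | J3 10-11 | J4 11-12 | J1 12-13 | J5 13-14 | J3 14-15 | J6 15-16 | J4 16-17 | J5 17-18 | J3 18-19 | J6 19-20 | J4 20-21 | J5 21-22 | J3 22-23 | J6 23-24 | J4 24-25 | J5 25-26 | J3 26-27 | J6 27-28 | J5 28-29 | J3 29-30 | J6 30-31 | J5 31-32 | J3 32-33 | J6 33-34 | J5 34-35 | J6 35-37 |
Completion: J1=13  J2=10  J3=33  J4=25  J5=35  J6=37
Turnaround (C−A): J1=13  J2=6  J3=29  J4=21  J5=30  J6=25
Waiting(J4) = turnaround − burst = 21 − 5 = 16

16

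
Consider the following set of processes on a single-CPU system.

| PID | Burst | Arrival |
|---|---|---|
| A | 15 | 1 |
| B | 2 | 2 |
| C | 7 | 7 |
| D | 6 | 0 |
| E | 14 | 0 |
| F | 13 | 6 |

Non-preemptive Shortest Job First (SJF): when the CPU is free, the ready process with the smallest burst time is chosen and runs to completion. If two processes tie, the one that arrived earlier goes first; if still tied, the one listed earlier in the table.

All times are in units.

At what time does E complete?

42

Gantt: | D 0-6 | B 6-8 | C 8-15 | F 15-28 | E 28-42 | A 42-57 |
Completion: A=57  B=8  C=15  D=6  E=42  F=28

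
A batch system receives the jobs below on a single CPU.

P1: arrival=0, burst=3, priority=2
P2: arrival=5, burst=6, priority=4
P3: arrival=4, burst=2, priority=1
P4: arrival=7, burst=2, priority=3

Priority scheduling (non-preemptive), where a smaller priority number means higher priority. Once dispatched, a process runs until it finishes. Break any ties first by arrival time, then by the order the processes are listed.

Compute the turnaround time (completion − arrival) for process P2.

Gantt: | P1 0-3 | idle 3-4 | P3 4-6 | P2 6-12 | P4 12-14 |
Completion: P1=3  P2=12  P3=6  P4=14
Turnaround(P2) = completion − arrival = 12 − 5 = 7

7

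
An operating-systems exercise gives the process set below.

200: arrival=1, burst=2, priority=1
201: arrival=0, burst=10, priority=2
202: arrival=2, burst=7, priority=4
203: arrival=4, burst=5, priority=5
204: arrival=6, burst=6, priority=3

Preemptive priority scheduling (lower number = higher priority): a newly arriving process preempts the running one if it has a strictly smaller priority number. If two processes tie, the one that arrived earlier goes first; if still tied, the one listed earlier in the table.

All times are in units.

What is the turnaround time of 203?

26

Gantt: | 201 0-1 | 200 1-3 | 201 3-12 | 204 12-18 | 202 18-25 | 203 25-30 |
Completion: 200=3  201=12  202=25  203=30  204=18
Turnaround (C−A): 200=2  201=12  202=23  203=26  204=12
Turnaround(203) = completion − arrival = 30 − 4 = 26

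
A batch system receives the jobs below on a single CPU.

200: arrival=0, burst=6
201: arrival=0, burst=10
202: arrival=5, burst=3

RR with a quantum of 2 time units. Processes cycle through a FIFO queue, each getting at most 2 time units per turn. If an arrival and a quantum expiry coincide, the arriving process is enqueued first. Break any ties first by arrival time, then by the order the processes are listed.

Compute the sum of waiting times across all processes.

Timeline: | 200 0-2 | 201 2-4 | 200 4-6 | 201 6-8 | 202 8-10 | 200 10-12 | 201 12-14 | 202 14-15 | 201 15-19 |
Completion: 200=12  201=19  202=15
Turnaround (C−A): 200=12  201=19  202=10
Waiting = turnaround − burst: 200=6, 201=9, 202=7
Total waiting = 6 + 9 + 7 = 22

22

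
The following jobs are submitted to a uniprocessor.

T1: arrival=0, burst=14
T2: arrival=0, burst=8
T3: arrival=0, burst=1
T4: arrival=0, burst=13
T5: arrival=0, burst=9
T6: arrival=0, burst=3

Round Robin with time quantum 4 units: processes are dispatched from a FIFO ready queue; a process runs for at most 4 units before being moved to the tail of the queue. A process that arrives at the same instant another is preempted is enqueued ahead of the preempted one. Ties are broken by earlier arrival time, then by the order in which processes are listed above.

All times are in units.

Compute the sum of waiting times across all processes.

149

Timeline: | T1 0-4 | T2 4-8 | T3 8-9 | T4 9-13 | T5 13-17 | T6 17-20 | T1 20-24 | T2 24-28 | T4 28-32 | T5 32-36 | T1 36-40 | T4 40-44 | T5 44-45 | T1 45-47 | T4 47-48 |
Completion: T1=47  T2=28  T3=9  T4=48  T5=45  T6=20
Waiting = turnaround − burst: T1=33, T2=20, T3=8, T4=35, T5=36, T6=17
Total waiting = 33 + 20 + 8 + 35 + 36 + 17 = 149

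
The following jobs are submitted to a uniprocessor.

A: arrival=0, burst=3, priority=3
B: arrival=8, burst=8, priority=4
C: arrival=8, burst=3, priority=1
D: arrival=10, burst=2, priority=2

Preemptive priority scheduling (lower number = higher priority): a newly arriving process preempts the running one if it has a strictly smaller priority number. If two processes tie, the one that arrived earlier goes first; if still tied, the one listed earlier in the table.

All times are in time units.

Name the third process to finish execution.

Schedule: | A 0-3 | idle 3-8 | C 8-11 | D 11-13 | B 13-21 |
Completion: A=3  B=21  C=11  D=13
Finish order: A → C → D → B

D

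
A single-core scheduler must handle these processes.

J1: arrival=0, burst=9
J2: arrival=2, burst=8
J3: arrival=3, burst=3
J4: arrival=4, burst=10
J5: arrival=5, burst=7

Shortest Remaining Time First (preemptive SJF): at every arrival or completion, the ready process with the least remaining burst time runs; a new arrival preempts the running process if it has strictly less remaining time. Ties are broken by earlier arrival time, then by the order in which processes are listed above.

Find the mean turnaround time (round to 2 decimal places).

17.40

Schedule: | J1 0-3 | J3 3-6 | J1 6-12 | J5 12-19 | J2 19-27 | J4 27-37 |
Completion: J1=12  J2=27  J3=6  J4=37  J5=19
Turnaround times: J1=12, J2=25, J3=3, J4=33, J5=14
Average turnaround = (12+25+3+33+14) / 5 = 87/5 = 17.40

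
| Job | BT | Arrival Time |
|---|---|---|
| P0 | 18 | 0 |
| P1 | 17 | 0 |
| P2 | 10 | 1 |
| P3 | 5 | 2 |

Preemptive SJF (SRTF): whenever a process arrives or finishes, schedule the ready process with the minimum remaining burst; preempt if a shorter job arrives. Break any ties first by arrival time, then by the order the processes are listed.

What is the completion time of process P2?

Timeline: | P1 0-1 | P2 1-2 | P3 2-7 | P2 7-16 | P1 16-32 | P0 32-50 |
Completion: P0=50  P1=32  P2=16  P3=7
Turnaround (C−A): P0=50  P1=32  P2=15  P3=5

16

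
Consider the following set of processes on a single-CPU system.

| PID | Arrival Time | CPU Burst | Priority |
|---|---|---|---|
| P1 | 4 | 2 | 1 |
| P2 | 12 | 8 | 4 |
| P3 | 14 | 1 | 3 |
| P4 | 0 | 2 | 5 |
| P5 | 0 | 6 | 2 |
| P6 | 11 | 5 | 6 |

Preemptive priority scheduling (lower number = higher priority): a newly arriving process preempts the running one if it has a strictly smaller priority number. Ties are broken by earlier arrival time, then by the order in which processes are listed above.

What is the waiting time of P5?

Schedule: | P5 0-4 | P1 4-6 | P5 6-8 | P4 8-10 | idle 10-11 | P6 11-12 | P2 12-14 | P3 14-15 | P2 15-21 | P6 21-25 |
Completion: P1=6  P2=21  P3=15  P4=10  P5=8  P6=25
Turnaround (C−A): P1=2  P2=9  P3=1  P4=10  P5=8  P6=14
Waiting(P5) = turnaround − burst = 8 − 6 = 2

2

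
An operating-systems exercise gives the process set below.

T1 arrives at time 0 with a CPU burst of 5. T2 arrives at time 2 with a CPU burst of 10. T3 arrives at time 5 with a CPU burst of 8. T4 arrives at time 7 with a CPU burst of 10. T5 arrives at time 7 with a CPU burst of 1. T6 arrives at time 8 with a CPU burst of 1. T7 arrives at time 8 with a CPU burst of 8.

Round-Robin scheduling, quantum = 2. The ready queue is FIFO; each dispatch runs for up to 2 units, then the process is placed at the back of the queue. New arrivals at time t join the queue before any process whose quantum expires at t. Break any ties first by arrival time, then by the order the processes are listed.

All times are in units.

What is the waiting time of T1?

Timeline: | T1 0-2 | T2 2-4 | T1 4-6 | T2 6-8 | T3 8-10 | T1 10-11 | T4 11-13 | T5 13-14 | T6 14-15 | T7 15-17 | T2 17-19 | T3 19-21 | T4 21-23 | T7 23-25 | T2 25-27 | T3 27-29 | T4 29-31 | T7 31-33 | T2 33-35 | T3 35-37 | T4 37-39 | T7 39-41 | T4 41-43 |
Completion: T1=11  T2=35  T3=37  T4=43  T5=14  T6=15  T7=41
Turnaround (C−A): T1=11  T2=33  T3=32  T4=36  T5=7  T6=7  T7=33
Waiting(T1) = turnaround − burst = 11 − 5 = 6

6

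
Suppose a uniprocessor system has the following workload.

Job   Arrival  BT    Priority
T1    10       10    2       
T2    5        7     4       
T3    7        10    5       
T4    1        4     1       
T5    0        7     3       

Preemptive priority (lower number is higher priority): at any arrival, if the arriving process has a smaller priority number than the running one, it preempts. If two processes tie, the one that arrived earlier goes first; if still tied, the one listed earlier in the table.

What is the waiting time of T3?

21

Timeline: | T5 0-1 | T4 1-5 | T5 5-10 | T1 10-20 | T5 20-21 | T2 21-28 | T3 28-38 |
Completion: T1=20  T2=28  T3=38  T4=5  T5=21
Turnaround (C−A): T1=10  T2=23  T3=31  T4=4  T5=21
Waiting(T3) = turnaround − burst = 31 − 10 = 21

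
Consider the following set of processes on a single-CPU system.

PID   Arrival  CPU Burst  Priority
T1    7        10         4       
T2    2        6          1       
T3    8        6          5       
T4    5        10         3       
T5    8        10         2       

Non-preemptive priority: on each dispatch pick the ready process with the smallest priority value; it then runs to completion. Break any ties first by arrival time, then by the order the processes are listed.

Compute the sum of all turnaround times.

106

Schedule: | idle 0-2 | T2 2-8 | T5 8-18 | T4 18-28 | T1 28-38 | T3 38-44 |
Completion: T1=38  T2=8  T3=44  T4=28  T5=18
Turnaround = completion − arrival: T1=31, T2=6, T3=36, T4=23, T5=10
Total turnaround = 31 + 6 + 36 + 23 + 10 = 106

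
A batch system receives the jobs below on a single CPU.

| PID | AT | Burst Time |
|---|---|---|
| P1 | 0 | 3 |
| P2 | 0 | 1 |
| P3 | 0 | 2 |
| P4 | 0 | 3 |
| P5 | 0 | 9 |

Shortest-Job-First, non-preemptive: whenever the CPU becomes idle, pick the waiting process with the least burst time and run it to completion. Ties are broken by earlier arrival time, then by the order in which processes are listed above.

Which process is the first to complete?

P2

Schedule: | P2 0-1 | P3 1-3 | P1 3-6 | P4 6-9 | P5 9-18 |
Completion: P1=6  P2=1  P3=3  P4=9  P5=18
Turnaround (C−A): P1=6  P2=1  P3=3  P4=9  P5=18
Finish order: P2 → P3 → P1 → P4 → P5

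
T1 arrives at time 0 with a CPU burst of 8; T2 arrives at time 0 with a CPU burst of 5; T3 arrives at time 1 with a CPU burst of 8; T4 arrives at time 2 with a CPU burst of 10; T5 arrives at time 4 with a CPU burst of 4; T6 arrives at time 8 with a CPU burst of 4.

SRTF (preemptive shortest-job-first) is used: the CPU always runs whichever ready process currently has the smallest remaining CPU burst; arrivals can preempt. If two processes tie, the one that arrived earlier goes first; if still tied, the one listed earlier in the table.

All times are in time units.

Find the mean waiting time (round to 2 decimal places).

Timeline: | T2 0-5 | T5 5-9 | T6 9-13 | T1 13-21 | T3 21-29 | T4 29-39 |
Completion: T1=21  T2=5  T3=29  T4=39  T5=9  T6=13
Turnaround (C−A): T1=21  T2=5  T3=28  T4=37  T5=5  T6=5
Waiting times: T1=13, T2=0, T3=20, T4=27, T5=1, T6=1
Average waiting = (13+0+20+27+1+1) / 6 = 62/6 = 10.33

10.33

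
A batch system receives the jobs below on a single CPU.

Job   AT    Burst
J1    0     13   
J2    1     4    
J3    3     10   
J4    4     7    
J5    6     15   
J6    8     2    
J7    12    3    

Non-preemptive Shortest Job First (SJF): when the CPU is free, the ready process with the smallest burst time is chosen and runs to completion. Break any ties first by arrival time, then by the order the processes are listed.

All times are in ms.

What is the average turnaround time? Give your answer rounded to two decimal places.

22.29

Schedule: | J1 0-13 | J6 13-15 | J7 15-18 | J2 18-22 | J4 22-29 | J3 29-39 | J5 39-54 |
Completion: J1=13  J2=22  J3=39  J4=29  J5=54  J6=15  J7=18
Turnaround times: J1=13, J2=21, J3=36, J4=25, J5=48, J6=7, J7=6
Average turnaround = (13+21+36+25+48+7+6) / 7 = 156/7 = 22.29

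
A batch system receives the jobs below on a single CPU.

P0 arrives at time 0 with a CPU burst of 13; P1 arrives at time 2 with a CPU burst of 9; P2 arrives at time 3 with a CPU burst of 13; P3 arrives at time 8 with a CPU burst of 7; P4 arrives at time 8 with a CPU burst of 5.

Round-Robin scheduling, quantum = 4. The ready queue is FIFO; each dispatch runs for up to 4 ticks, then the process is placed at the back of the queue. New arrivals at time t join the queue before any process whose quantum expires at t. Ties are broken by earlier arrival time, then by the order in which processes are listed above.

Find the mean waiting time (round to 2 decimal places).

Gantt: | P0 0-4 | P1 4-8 | P2 8-12 | P0 12-16 | P3 16-20 | P4 20-24 | P1 24-28 | P2 28-32 | P0 32-36 | P3 36-39 | P4 39-40 | P1 40-41 | P2 41-45 | P0 45-46 | P2 46-47 |
Completion: P0=46  P1=41  P2=47  P3=39  P4=40
Turnaround (C−A): P0=46  P1=39  P2=44  P3=31  P4=32
Waiting times: P0=33, P1=30, P2=31, P3=24, P4=27
Average waiting = (33+30+31+24+27) / 5 = 145/5 = 29.00

29.00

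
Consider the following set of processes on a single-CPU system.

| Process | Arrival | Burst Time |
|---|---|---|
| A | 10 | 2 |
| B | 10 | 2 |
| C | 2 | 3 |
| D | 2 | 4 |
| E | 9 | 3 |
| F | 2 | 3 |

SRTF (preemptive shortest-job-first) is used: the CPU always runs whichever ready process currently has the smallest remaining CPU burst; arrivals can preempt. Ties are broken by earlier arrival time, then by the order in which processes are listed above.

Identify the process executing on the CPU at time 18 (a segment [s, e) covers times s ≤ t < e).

Gantt: | idle 0-2 | C 2-5 | F 5-8 | D 8-12 | A 12-14 | B 14-16 | E 16-19 |
Completion: A=14  B=16  C=5  D=12  E=19  F=8

E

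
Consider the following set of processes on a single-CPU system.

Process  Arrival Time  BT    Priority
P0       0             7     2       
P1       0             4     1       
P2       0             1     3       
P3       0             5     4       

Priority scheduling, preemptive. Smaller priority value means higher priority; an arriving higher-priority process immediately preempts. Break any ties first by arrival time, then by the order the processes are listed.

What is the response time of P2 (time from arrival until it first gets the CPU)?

Schedule: | P1 0-4 | P0 4-11 | P2 11-12 | P3 12-17 |
Completion: P0=11  P1=4  P2=12  P3=17
Response(P2) = first start − arrival = 11 − 0 = 11

11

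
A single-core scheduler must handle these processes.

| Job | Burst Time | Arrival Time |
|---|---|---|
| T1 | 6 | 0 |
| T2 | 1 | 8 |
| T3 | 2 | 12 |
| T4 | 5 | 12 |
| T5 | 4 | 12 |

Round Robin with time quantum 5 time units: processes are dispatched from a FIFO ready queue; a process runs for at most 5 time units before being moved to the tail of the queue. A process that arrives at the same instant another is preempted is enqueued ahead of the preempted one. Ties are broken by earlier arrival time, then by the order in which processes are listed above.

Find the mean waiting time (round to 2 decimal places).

Schedule: | T1 0-6 | idle 6-8 | T2 8-9 | idle 9-12 | T3 12-14 | T4 14-19 | T5 19-23 |
Completion: T1=6  T2=9  T3=14  T4=19  T5=23
Turnaround (C−A): T1=6  T2=1  T3=2  T4=7  T5=11
Waiting times: T1=0, T2=0, T3=0, T4=2, T5=7
Average waiting = (0+0+0+2+7) / 5 = 9/5 = 1.80

1.80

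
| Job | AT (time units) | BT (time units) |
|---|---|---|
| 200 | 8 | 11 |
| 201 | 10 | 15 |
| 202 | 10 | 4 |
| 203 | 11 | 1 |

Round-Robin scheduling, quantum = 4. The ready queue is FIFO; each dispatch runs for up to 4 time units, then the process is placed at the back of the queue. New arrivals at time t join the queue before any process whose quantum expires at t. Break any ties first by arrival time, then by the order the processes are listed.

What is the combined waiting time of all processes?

Schedule: | idle 0-8 | 200 8-12 | 201 12-16 | 202 16-20 | 203 20-21 | 200 21-25 | 201 25-29 | 200 29-32 | 201 32-39 |
Completion: 200=32  201=39  202=20  203=21
Turnaround (C−A): 200=24  201=29  202=10  203=10
Waiting = turnaround − burst: 200=13, 201=14, 202=6, 203=9
Total waiting = 13 + 14 + 6 + 9 = 42

42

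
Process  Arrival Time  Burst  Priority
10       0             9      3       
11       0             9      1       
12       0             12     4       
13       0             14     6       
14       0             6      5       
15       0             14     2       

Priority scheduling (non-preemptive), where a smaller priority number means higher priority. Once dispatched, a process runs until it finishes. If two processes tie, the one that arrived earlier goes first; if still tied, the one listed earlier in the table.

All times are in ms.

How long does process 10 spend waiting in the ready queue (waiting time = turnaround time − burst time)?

Gantt: | 11 0-9 | 15 9-23 | 10 23-32 | 12 32-44 | 14 44-50 | 13 50-64 |
Completion: 10=32  11=9  12=44  13=64  14=50  15=23
Turnaround (C−A): 10=32  11=9  12=44  13=64  14=50  15=23
Waiting(10) = turnaround − burst = 32 − 9 = 23

23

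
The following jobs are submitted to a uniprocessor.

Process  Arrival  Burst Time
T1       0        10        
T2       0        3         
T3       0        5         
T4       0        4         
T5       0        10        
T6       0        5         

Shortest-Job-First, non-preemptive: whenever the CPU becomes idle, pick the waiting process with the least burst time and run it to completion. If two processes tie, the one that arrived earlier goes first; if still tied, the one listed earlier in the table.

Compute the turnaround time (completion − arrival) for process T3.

Timeline: | T2 0-3 | T4 3-7 | T3 7-12 | T6 12-17 | T1 17-27 | T5 27-37 |
Completion: T1=27  T2=3  T3=12  T4=7  T5=37  T6=17
Turnaround(T3) = completion − arrival = 12 − 0 = 12

12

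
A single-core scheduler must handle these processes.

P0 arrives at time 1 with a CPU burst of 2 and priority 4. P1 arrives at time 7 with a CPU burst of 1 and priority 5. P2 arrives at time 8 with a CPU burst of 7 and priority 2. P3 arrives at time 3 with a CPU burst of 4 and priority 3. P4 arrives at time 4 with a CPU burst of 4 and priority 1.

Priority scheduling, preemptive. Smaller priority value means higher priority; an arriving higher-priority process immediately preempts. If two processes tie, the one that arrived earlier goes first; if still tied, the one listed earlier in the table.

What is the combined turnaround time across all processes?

Schedule: | idle 0-1 | P0 1-3 | P3 3-4 | P4 4-8 | P2 8-15 | P3 15-18 | P1 18-19 |
Completion: P0=3  P1=19  P2=15  P3=18  P4=8
Turnaround (C−A): P0=2  P1=12  P2=7  P3=15  P4=4
Turnaround = completion − arrival: P0=2, P1=12, P2=7, P3=15, P4=4
Total turnaround = 2 + 12 + 7 + 15 + 4 = 40

40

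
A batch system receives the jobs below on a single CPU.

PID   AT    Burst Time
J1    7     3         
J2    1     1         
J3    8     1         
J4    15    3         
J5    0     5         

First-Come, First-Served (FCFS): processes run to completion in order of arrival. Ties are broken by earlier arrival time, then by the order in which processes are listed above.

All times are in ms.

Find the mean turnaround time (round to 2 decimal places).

Schedule: | J5 0-5 | J2 5-6 | idle 6-7 | J1 7-10 | J3 10-11 | idle 11-15 | J4 15-18 |
Completion: J1=10  J2=6  J3=11  J4=18  J5=5
Turnaround (C−A): J1=3  J2=5  J3=3  J4=3  J5=5
Turnaround times: J1=3, J2=5, J3=3, J4=3, J5=5
Average turnaround = (3+5+3+3+5) / 5 = 19/5 = 3.80

3.80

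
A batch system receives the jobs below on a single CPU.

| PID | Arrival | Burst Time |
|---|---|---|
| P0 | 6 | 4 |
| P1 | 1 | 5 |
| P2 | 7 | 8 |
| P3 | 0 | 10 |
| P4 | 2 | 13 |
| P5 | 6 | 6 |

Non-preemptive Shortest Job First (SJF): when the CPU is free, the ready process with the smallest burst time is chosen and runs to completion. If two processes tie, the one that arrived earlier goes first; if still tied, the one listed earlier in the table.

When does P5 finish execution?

25

Gantt: | P3 0-10 | P0 10-14 | P1 14-19 | P5 19-25 | P2 25-33 | P4 33-46 |
Completion: P0=14  P1=19  P2=33  P3=10  P4=46  P5=25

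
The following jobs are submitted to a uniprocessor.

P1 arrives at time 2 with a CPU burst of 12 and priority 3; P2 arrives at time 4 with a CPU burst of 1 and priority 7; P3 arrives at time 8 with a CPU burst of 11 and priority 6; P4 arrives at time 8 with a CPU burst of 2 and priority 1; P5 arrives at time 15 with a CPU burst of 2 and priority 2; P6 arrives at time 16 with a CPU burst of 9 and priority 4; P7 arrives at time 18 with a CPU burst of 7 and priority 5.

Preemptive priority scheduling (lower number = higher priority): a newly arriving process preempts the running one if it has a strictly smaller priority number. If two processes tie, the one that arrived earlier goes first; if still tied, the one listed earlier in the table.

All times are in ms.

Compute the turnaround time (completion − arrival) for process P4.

2

Timeline: | idle 0-2 | P1 2-8 | P4 8-10 | P1 10-15 | P5 15-17 | P1 17-18 | P6 18-27 | P7 27-34 | P3 34-45 | P2 45-46 |
Completion: P1=18  P2=46  P3=45  P4=10  P5=17  P6=27  P7=34
Turnaround(P4) = completion − arrival = 10 − 8 = 2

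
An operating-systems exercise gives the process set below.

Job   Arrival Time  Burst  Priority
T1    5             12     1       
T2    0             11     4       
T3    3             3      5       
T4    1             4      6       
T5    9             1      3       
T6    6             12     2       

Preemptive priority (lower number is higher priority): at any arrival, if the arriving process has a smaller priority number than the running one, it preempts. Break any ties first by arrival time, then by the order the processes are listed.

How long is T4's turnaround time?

42

Schedule: | T2 0-5 | T1 5-17 | T6 17-29 | T5 29-30 | T2 30-36 | T3 36-39 | T4 39-43 |
Completion: T1=17  T2=36  T3=39  T4=43  T5=30  T6=29
Turnaround(T4) = completion − arrival = 43 − 1 = 42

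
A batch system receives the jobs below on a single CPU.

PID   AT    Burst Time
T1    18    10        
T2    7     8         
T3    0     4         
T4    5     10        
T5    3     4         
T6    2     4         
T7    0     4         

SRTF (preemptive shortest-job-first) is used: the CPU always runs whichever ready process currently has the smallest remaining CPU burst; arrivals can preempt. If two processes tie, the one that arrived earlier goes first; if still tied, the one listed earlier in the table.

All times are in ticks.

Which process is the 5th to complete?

Gantt: | T3 0-4 | T7 4-8 | T6 8-12 | T5 12-16 | T2 16-24 | T4 24-34 | T1 34-44 |
Completion: T1=44  T2=24  T3=4  T4=34  T5=16  T6=12  T7=8
Finish order: T3 → T7 → T6 → T5 → T2 → T4 → T1

T2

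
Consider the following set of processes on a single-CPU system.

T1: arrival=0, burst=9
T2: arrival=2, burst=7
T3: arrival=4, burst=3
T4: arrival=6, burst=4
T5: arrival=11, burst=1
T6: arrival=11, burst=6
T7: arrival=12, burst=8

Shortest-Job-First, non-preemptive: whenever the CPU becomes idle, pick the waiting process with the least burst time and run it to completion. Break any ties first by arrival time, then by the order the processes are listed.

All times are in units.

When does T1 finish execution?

Schedule: | T1 0-9 | T3 9-12 | T5 12-13 | T4 13-17 | T6 17-23 | T2 23-30 | T7 30-38 |
Completion: T1=9  T2=30  T3=12  T4=17  T5=13  T6=23  T7=38
Turnaround (C−A): T1=9  T2=28  T3=8  T4=11  T5=2  T6=12  T7=26

9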